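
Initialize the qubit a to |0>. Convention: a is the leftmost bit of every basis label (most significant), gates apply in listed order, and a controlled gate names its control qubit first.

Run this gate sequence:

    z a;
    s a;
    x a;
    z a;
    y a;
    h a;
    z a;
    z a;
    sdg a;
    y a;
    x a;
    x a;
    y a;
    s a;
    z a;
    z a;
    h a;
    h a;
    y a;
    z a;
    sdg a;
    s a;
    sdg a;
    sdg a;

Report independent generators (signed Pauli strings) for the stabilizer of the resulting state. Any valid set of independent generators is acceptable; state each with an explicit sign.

The stabilizer group can be generated by -X, among other valid generating sets.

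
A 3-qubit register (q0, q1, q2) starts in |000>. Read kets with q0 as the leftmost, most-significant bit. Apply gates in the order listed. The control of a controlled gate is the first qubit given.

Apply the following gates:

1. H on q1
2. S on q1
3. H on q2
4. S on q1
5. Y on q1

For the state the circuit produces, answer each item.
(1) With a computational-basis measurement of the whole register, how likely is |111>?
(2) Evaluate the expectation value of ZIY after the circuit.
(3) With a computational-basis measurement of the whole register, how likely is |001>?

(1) Outcome |111> occurs with probability 0.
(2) The observable ZIY averages to 0.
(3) The probability of measuring |001> is 1/4.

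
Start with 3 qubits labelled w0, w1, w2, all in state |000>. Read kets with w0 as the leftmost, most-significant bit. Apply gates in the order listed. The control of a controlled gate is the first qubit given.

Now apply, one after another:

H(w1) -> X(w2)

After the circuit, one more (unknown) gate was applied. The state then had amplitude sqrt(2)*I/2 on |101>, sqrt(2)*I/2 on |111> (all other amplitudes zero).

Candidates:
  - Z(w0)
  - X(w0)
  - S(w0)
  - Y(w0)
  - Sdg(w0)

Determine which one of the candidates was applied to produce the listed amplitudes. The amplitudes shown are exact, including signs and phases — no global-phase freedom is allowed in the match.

It was Y(w0) that produced the state shown.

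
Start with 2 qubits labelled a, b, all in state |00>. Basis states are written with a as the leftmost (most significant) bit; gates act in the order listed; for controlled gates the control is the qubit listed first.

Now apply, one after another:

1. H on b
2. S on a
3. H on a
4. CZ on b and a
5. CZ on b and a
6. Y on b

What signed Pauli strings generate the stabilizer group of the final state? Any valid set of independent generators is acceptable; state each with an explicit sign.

The final state is stabilized by the group generated by +XI, -IX; other independent generating sets are equally valid.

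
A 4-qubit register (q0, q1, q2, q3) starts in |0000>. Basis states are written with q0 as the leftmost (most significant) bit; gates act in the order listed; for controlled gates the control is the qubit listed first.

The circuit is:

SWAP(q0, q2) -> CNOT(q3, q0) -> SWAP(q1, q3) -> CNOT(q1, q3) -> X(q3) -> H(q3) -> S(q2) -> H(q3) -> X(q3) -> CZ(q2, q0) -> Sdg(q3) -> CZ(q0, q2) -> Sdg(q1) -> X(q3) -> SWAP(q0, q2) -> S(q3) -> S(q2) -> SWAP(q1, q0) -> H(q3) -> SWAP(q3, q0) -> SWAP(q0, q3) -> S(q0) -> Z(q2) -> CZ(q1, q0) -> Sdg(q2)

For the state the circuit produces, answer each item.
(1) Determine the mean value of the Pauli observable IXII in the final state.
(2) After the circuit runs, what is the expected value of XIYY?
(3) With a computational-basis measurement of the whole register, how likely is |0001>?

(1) The expectation value of IXII is 0.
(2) In the final state, XIYY has expectation 0.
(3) The probability of measuring |0001> is 1/2.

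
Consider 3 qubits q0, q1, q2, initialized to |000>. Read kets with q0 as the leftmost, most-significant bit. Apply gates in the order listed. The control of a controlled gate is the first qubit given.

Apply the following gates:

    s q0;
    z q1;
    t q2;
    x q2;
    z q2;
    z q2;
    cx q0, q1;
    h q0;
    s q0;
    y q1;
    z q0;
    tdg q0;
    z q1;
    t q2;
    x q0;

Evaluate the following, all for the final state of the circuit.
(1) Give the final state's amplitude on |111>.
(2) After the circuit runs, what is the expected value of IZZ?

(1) The amplitude on |111> is -sqrt(2)*exp(3*I*pi/4)/2.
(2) The observable IZZ averages to 1.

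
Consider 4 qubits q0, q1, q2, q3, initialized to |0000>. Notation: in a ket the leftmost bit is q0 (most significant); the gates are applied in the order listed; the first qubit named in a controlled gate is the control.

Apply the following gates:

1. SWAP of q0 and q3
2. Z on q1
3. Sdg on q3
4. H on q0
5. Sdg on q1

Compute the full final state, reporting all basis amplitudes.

The final amplitudes are sqrt(2)/2 on |0000>, sqrt(2)/2 on |1000>, and 0 on every other basis state.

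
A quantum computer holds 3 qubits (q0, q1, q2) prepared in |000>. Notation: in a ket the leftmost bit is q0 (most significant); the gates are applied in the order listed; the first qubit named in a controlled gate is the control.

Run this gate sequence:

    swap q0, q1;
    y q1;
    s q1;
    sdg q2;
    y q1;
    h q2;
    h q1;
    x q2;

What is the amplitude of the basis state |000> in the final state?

The final state's coefficient on |000> equals I/2.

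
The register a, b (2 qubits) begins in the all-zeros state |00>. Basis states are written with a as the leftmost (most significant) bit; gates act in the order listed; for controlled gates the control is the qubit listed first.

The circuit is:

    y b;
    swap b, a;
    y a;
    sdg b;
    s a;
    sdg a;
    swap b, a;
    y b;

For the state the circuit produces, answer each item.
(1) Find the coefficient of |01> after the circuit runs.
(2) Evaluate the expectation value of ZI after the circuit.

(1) The amplitude on |01> is I.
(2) The observable ZI averages to 1.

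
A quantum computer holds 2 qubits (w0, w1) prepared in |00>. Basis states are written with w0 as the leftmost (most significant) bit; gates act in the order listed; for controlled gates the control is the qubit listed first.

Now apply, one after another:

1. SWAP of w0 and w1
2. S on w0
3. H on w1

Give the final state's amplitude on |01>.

The amplitude on |01> is sqrt(2)/2.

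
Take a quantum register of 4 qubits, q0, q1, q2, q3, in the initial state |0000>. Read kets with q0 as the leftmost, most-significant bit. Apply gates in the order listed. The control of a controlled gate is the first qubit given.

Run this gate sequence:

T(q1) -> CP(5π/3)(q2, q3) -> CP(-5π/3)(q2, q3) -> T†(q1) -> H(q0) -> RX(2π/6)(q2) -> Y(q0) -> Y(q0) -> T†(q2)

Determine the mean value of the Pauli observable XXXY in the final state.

The observable XXXY averages to 0.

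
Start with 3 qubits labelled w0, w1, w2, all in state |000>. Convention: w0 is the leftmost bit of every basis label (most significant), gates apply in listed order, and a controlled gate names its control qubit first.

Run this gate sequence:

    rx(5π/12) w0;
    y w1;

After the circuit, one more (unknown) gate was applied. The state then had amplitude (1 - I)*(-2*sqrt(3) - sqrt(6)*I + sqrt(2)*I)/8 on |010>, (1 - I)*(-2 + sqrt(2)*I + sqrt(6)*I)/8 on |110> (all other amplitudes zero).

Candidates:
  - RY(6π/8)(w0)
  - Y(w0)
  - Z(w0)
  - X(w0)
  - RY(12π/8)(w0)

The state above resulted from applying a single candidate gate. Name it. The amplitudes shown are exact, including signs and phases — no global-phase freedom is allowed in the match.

The unique candidate consistent with the amplitudes is RY(6π/8)(w0).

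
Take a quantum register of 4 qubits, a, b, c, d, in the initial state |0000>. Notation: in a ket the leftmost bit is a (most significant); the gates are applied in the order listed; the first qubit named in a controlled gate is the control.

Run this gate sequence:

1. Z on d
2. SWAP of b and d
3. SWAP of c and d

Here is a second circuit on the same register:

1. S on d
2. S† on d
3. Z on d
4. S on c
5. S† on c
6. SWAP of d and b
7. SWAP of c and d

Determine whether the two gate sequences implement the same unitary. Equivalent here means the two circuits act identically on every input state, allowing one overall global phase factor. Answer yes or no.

Yes: on every input state the two circuits agree up to one overall phase factor.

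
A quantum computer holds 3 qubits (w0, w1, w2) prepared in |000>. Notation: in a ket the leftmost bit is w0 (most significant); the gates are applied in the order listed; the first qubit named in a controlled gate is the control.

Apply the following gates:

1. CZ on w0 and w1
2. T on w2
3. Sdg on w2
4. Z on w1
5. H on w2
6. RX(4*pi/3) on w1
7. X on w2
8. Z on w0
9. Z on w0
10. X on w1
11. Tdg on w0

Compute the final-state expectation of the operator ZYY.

The observable ZYY averages to 0.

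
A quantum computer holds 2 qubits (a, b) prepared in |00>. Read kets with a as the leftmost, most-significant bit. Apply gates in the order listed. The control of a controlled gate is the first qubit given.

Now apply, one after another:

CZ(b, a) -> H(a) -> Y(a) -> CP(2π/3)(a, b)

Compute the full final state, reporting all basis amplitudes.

After the circuit, the state carries amplitude -sqrt(2)*I/2 on |00>, 0 on |01>, sqrt(2)*I/2 on |10>, 0 on |11>.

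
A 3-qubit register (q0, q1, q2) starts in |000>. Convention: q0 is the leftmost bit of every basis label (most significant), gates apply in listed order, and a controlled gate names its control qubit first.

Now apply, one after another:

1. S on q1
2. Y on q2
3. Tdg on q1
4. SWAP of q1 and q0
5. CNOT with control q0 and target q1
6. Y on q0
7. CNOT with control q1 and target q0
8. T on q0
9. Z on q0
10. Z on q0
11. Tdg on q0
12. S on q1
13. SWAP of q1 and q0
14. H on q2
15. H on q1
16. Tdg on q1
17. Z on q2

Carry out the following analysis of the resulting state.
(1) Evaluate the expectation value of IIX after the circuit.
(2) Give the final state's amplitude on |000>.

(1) The expectation value of IIX is 1.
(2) The amplitude on |000> is -1/2.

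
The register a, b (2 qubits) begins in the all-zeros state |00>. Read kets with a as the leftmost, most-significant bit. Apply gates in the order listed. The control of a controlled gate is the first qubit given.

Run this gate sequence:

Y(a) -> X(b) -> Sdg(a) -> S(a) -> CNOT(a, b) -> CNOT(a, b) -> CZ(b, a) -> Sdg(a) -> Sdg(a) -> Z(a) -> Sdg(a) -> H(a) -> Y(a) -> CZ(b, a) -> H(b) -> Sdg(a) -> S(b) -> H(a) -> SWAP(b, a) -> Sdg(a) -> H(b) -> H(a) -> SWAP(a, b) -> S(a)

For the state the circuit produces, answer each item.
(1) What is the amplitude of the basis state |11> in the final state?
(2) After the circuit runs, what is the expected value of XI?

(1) |11> carries amplitude sqrt(2)*I/2 in the final state.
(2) The observable XI averages to -1.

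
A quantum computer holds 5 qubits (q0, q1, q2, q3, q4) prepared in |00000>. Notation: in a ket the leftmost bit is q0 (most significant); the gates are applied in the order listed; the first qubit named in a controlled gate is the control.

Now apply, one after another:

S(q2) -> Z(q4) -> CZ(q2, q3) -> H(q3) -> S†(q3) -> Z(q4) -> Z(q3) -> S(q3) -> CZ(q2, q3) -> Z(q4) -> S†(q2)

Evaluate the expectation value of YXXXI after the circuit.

In the final state, YXXXI has expectation 0.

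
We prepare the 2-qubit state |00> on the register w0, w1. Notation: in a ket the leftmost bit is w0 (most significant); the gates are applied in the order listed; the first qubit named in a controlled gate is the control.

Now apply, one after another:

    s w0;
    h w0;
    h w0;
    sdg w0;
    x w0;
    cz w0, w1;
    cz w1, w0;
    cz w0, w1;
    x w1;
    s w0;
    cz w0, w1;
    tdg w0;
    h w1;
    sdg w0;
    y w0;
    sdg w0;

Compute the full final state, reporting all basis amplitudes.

After the circuit, the state carries amplitude sqrt(2)*exp(I*pi/4)/2 on |00>, -sqrt(2)*exp(I*pi/4)/2 on |01>, 0 on |10>, 0 on |11>. Key observation: gates 1-4 undo each other exactly, leaving only the rest of the circuit to track.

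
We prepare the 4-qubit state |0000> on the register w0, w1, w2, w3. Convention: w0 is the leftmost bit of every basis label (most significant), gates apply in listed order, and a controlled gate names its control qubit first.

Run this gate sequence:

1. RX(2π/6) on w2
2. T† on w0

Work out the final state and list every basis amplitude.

After the circuit, the state carries amplitude sqrt(3)/2 on |0000>, -I/2 on |0010>, and 0 on every other basis state.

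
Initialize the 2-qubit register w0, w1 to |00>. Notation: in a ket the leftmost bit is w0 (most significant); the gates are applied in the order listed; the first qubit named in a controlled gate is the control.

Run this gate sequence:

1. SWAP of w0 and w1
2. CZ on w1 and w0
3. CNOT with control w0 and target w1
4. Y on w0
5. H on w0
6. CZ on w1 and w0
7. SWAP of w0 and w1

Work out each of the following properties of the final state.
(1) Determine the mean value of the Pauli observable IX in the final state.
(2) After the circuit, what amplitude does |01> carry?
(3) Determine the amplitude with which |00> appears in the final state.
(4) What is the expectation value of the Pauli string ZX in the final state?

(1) In the final state, IX has expectation -1.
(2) The amplitude on |01> is -sqrt(2)*I/2.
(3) The final state's coefficient on |00> equals sqrt(2)*I/2.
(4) The expectation value of ZX is -1.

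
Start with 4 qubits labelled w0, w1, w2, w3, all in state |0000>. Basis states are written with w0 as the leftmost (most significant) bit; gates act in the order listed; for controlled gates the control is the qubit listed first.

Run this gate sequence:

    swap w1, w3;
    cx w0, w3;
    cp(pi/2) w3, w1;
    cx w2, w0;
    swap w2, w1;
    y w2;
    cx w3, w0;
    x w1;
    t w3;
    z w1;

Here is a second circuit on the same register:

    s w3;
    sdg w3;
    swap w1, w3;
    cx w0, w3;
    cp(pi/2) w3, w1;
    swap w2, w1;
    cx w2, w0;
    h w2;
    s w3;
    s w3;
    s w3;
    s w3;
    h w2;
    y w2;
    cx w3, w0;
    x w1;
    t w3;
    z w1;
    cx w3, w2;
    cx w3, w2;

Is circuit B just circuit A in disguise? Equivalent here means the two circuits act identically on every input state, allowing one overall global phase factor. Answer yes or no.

No, they are not equivalent — no single phase factor reconciles the two unitaries.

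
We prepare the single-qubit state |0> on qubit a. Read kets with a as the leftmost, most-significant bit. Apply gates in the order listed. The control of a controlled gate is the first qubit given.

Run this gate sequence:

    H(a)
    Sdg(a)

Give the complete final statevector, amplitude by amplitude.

The final amplitudes are sqrt(2)/2 on |0>, -sqrt(2)*I/2 on |1>.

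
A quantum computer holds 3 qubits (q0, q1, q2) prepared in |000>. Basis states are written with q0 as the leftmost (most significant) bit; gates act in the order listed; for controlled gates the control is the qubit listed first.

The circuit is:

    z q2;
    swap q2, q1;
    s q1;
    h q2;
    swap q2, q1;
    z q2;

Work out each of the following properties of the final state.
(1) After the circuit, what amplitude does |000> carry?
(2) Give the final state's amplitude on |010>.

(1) The amplitude on |000> is sqrt(2)/2.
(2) The amplitude on |010> is sqrt(2)/2.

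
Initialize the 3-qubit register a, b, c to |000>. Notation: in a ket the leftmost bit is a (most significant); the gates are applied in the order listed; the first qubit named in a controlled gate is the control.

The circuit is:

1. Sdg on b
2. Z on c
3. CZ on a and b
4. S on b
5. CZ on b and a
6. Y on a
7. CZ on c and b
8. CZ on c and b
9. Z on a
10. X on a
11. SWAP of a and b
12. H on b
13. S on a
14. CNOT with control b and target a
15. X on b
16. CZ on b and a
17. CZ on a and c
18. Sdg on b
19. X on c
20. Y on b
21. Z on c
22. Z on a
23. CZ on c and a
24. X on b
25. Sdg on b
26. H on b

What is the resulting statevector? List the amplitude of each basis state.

The resulting statevector has amplitude 0 on |000>, -1/2 on |001>, 0 on |010>, 1/2 on |011>, 0 on |100>, -1/2 on |101>, 0 on |110>, -1/2 on |111>. Key observation: steps 7-8 multiply out to the identity, so the circuit reduces to the remaining gates.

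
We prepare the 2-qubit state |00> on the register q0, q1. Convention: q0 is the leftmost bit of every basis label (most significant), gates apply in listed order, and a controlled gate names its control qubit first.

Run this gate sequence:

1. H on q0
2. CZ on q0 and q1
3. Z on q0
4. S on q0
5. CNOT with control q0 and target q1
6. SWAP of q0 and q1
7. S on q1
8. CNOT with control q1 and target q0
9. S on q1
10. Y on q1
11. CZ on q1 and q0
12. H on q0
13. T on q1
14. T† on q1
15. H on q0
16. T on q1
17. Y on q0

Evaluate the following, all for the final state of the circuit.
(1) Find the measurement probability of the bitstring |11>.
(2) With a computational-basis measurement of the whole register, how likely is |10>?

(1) A full measurement returns |11> with probability 1/2. Key observation: gates 12-15 undo each other exactly, leaving only the rest of the circuit to track.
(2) Outcome |10> occurs with probability 1/2.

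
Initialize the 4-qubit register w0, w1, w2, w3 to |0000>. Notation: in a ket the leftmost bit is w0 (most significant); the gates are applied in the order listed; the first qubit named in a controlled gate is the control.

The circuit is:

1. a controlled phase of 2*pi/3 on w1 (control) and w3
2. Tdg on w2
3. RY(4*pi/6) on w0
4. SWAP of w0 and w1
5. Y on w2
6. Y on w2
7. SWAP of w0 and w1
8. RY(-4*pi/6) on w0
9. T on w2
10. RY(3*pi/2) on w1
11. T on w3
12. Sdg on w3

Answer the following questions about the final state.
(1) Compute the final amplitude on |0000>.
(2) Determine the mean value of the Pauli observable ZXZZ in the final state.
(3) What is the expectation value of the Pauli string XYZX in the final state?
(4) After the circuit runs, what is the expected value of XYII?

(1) |0000> carries amplitude -sqrt(2)/2 in the final state. Key observation: steps 2-9 multiply out to the identity, so the circuit reduces to the remaining gates.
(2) In the final state, ZXZZ has expectation -1.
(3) The observable XYZX averages to 0.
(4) The expectation value of XYII is 0.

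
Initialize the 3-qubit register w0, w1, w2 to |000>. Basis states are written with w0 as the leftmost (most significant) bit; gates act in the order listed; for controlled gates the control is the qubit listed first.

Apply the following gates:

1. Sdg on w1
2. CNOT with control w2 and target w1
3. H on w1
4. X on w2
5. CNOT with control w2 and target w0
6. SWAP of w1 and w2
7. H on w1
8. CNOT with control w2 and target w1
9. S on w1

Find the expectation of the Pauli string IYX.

The observable IYX averages to 1.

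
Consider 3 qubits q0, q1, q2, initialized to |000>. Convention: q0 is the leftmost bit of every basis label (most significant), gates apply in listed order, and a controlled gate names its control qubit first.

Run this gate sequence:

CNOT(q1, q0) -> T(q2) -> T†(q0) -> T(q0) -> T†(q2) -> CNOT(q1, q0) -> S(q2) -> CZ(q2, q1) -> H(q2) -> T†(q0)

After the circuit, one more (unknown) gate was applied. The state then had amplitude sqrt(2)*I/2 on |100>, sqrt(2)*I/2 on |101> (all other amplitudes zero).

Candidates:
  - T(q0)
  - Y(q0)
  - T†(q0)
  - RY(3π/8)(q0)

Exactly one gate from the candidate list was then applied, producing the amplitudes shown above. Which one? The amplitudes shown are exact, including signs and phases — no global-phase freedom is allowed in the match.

The unique candidate consistent with the amplitudes is Y(q0).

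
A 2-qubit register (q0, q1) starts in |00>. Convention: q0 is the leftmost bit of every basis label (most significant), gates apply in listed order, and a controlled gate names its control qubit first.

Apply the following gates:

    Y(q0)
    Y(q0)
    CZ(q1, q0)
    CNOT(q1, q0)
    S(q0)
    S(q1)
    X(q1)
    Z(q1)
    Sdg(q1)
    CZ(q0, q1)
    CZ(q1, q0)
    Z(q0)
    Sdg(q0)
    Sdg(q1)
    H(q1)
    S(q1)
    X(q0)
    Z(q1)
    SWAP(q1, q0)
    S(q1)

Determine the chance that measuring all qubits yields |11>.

The probability of measuring |11> is 1/2.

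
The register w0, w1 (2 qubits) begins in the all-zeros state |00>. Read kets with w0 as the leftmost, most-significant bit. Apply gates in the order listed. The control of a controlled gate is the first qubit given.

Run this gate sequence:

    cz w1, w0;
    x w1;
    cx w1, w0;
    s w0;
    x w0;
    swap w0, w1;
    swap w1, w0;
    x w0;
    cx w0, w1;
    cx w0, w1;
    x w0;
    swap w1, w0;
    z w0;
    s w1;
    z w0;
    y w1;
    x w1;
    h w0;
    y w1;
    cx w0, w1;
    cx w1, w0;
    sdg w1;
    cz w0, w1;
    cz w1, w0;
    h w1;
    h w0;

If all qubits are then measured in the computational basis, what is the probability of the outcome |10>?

The probability of measuring |10> is 1/4. Key observation: gates 7-12 undo each other exactly, leaving only the rest of the circuit to track.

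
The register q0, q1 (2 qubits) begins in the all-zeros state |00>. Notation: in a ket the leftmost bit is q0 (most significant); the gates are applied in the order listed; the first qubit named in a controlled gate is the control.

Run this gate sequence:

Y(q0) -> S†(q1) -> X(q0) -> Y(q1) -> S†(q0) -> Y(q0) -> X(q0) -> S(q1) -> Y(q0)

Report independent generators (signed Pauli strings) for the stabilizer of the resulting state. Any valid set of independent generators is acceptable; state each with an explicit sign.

One valid set of independent stabilizer generators is -ZI, -IZ (any independent generating set of the same group is equally correct).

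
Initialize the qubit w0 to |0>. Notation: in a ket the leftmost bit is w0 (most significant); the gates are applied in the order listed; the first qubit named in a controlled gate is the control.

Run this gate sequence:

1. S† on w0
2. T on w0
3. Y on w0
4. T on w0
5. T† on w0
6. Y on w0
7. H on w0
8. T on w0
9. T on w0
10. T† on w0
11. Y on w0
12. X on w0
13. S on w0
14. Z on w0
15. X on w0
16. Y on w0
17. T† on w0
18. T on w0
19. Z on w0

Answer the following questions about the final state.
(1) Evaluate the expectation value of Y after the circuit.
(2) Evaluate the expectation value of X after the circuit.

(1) In the final state, Y has expectation sqrt(2)/2.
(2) The expectation value of X is -sqrt(2)/2.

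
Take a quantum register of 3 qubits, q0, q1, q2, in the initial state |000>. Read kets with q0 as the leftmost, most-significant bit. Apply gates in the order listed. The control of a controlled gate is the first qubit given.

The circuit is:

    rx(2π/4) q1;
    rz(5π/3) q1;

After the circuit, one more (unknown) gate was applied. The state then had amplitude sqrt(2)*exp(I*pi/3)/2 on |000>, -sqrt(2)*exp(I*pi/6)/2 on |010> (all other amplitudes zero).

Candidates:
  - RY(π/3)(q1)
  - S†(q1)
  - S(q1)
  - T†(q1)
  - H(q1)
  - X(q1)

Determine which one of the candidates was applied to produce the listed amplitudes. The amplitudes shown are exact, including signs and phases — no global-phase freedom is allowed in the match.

The applied gate was X(q1).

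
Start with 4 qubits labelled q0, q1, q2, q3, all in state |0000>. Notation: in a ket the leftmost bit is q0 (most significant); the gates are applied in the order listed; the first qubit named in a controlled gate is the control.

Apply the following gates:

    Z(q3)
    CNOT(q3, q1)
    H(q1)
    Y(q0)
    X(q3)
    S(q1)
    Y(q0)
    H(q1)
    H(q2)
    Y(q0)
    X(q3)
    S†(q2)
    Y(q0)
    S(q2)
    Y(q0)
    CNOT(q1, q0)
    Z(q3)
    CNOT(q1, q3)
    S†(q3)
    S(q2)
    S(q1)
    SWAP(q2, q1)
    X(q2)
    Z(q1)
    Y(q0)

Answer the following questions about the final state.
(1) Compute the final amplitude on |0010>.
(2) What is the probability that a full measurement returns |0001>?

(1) |0010> carries amplitude sqrt(2)*(1 + I)/4 in the final state.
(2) The probability of measuring |0001> is 0.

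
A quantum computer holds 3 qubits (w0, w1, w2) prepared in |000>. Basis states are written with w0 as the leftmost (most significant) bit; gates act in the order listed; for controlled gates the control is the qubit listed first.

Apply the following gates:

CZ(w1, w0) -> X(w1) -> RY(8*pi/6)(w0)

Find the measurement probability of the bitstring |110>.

The probability of measuring |110> is 3/4.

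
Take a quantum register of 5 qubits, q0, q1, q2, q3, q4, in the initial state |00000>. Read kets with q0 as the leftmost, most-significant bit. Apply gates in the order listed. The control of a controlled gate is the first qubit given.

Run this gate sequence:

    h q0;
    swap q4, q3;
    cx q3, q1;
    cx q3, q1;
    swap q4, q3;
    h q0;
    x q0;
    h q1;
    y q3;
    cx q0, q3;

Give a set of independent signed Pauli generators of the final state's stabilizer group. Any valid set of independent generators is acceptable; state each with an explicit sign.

The stabilizer group can be generated by +IXIII, -ZIIII, +IIZII, +IIIZI, +IIIIZ, among other valid generating sets. Key observation: steps 1-6 multiply out to the identity, so the circuit reduces to the remaining gates.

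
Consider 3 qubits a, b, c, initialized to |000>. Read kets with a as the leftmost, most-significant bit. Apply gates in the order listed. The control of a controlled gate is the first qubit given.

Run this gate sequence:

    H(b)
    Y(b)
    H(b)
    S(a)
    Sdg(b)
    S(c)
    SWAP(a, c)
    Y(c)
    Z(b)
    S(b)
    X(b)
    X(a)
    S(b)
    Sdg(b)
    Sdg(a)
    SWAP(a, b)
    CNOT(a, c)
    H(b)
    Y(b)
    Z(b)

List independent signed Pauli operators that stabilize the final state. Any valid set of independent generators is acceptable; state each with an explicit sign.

One valid set of independent stabilizer generators is -IXI, +ZII, -IIZ (any independent generating set of the same group is equally correct). Key observation: steps 13-14 multiply out to the identity, so the circuit reduces to the remaining gates.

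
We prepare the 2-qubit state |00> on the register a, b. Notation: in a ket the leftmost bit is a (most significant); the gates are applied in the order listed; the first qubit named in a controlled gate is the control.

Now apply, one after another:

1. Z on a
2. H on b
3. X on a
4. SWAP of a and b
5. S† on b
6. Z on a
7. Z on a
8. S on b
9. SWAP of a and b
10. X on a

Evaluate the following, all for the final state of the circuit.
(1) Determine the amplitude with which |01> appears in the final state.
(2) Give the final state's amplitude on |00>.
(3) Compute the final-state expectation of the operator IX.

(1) |01> carries amplitude sqrt(2)/2 in the final state. Key observation: gates 4-9 undo each other exactly, leaving only the rest of the circuit to track.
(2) The final state's coefficient on |00> equals sqrt(2)/2.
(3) The expectation value of IX is 1.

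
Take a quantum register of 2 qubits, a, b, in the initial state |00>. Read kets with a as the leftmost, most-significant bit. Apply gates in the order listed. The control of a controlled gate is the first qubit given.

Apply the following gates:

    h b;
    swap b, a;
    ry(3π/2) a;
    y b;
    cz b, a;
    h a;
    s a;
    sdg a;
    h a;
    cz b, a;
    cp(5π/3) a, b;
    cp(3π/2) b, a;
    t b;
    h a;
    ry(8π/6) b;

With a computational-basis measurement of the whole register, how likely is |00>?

The probability of measuring |00> is 3/8. Key observation: steps 5-10 multiply out to the identity, so the circuit reduces to the remaining gates.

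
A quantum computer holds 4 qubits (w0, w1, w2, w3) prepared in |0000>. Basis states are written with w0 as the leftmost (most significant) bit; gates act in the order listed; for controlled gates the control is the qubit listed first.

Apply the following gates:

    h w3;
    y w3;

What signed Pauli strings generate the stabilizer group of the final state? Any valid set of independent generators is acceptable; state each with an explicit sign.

The final state is stabilized by the group generated by -IIIX, +ZIII, +IZII, +IIZI; other independent generating sets are equally valid.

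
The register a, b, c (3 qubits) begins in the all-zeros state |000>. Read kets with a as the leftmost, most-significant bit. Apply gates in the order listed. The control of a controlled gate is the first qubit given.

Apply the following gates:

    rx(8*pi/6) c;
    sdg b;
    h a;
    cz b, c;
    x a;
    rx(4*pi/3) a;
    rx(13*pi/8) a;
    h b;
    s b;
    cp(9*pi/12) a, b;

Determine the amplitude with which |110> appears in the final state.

The amplitude on |110> is (-sqrt(3)*sin(3*pi/16) + cos(3*pi/16) + I*sin(3*pi/16) + sqrt(3)*I*cos(3*pi/16))*exp(I*pi/4)/8.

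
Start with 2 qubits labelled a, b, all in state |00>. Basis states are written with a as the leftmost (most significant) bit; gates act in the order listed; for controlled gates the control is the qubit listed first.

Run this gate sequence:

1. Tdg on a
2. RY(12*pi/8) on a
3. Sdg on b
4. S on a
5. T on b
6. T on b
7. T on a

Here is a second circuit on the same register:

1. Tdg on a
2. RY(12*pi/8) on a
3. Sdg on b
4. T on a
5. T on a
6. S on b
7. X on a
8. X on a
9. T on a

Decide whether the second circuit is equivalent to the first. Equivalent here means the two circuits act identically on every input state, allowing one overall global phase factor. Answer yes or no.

Yes, they are equivalent — the unitaries differ by at most a global phase.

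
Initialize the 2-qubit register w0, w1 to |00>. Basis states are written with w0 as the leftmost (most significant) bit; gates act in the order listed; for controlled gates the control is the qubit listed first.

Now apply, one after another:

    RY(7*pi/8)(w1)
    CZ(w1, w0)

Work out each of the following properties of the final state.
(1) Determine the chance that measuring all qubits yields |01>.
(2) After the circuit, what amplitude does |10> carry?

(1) The probability of measuring |01> is sin(7*pi/16)**2.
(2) |10> carries amplitude 0 in the final state.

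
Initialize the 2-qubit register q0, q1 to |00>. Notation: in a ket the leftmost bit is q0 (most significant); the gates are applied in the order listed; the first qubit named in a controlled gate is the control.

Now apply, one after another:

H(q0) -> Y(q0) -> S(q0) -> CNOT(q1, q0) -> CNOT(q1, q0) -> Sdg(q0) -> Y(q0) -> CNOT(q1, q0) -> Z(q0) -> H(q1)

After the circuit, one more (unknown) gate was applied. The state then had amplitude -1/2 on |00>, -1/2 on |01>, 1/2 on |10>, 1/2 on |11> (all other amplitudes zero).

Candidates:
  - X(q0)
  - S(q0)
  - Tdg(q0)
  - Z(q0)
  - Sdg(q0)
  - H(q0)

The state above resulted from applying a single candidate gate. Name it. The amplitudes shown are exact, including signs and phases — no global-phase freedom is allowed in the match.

The unique candidate consistent with the amplitudes is X(q0). Key observation: gates 2-7 undo each other exactly, leaving only the rest of the circuit to track.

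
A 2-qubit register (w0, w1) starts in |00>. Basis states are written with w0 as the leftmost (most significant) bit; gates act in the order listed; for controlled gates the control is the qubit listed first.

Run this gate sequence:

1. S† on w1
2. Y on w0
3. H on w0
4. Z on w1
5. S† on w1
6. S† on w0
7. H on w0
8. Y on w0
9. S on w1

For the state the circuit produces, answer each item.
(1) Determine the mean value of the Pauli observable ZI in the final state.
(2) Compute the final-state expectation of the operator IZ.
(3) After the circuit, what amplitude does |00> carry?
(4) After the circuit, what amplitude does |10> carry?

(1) The expectation value of ZI is 0.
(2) The observable IZ averages to 1.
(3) The final state's coefficient on |00> equals 1/2 - I/2.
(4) The amplitude on |10> is -1/2 - I/2.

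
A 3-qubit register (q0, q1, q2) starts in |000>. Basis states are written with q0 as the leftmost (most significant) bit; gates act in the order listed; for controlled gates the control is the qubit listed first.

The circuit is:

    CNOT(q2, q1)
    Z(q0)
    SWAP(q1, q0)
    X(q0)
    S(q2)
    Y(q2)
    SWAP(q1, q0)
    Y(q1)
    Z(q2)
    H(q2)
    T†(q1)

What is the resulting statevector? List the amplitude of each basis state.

The resulting statevector has amplitude -sqrt(2)/2 on |000>, sqrt(2)/2 on |001>, and 0 on every other basis state.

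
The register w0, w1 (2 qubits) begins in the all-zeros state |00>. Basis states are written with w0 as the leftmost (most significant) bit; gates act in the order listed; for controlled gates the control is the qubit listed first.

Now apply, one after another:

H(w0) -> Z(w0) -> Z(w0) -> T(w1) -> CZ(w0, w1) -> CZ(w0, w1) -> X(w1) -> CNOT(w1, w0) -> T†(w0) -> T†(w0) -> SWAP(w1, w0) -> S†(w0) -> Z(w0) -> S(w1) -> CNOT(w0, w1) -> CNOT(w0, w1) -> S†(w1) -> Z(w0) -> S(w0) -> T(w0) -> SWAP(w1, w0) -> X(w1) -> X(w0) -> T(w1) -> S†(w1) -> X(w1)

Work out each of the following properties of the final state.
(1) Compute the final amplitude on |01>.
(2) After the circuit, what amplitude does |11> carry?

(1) |01> carries amplitude -sqrt(2)*exp(3*I*pi/4)/2 in the final state. Key observation: gates 12-19 undo each other exactly, leaving only the rest of the circuit to track.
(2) The amplitude on |11> is sqrt(2)*exp(I*pi/4)/2.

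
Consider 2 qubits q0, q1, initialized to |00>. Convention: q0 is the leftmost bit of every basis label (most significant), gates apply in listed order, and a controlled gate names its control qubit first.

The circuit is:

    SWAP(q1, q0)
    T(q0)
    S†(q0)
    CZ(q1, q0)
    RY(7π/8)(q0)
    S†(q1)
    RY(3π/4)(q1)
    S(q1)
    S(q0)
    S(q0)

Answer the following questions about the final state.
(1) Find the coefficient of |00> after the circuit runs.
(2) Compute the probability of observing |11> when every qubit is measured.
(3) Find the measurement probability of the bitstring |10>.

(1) The final state's coefficient on |00> equals sqrt(2 - sqrt(2))*sin(pi/16)/2.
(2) The probability of measuring |11> is (sqrt(2) + 2)*(sqrt(sqrt(2) + 2) + 2)/16.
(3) Outcome |10> occurs with probability (2 - sqrt(2))*(sqrt(sqrt(2) + 2) + 2)/16.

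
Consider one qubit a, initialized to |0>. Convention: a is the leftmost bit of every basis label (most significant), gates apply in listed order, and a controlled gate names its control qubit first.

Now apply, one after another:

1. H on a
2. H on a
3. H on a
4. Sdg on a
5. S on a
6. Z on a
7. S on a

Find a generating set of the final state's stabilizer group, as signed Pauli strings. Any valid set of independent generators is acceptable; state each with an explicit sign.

The final state is stabilized by the group generated by -Y; other independent generating sets are equally valid. Key observation: the block from step 2 through step 3 cancels to the identity and can be dropped.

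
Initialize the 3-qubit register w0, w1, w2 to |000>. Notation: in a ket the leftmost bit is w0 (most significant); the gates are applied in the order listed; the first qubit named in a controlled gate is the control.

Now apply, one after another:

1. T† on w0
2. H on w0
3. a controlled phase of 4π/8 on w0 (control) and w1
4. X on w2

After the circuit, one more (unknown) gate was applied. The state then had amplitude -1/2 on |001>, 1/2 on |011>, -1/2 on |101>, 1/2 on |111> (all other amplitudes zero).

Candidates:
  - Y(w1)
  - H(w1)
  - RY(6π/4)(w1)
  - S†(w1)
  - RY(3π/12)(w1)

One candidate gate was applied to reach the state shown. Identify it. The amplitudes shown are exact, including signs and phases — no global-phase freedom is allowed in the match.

The applied gate was RY(6π/4)(w1).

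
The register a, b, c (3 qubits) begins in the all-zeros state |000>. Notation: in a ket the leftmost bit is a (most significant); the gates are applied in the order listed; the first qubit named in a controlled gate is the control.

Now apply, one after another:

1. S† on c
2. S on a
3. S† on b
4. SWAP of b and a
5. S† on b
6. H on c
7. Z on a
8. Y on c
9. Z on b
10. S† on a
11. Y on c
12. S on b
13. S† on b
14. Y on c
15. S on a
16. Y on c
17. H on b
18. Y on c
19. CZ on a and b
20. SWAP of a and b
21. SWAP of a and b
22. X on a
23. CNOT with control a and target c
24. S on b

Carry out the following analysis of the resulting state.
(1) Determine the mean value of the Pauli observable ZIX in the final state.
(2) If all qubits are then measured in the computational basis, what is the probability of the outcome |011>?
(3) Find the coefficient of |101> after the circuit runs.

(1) The expectation value of ZIX is 1.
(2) A full measurement returns |011> with probability 0.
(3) |101> carries amplitude -I/2 in the final state.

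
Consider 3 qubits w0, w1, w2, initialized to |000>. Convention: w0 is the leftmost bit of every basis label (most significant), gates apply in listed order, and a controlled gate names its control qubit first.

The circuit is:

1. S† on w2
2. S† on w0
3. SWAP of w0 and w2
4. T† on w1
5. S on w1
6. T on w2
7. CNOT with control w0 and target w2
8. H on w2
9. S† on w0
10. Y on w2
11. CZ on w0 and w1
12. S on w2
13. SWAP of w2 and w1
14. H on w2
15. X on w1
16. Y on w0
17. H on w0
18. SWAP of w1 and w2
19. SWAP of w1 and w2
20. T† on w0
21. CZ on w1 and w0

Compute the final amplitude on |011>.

The final state's coefficient on |011> equals sqrt(2)/4. Key observation: steps 18-19 multiply out to the identity, so the circuit reduces to the remaining gates.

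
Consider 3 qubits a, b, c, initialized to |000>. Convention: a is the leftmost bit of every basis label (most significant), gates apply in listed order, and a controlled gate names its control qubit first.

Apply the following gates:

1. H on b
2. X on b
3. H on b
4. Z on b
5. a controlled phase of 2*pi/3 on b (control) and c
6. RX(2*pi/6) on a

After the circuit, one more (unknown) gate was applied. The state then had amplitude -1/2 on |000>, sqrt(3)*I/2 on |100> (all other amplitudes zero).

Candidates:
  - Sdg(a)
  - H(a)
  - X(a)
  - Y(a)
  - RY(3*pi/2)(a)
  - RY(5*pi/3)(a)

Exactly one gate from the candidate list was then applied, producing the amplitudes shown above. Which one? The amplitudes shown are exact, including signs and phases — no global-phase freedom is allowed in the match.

The unique candidate consistent with the amplitudes is Y(a). Key observation: the block from step 1 through step 4 cancels to the identity and can be dropped.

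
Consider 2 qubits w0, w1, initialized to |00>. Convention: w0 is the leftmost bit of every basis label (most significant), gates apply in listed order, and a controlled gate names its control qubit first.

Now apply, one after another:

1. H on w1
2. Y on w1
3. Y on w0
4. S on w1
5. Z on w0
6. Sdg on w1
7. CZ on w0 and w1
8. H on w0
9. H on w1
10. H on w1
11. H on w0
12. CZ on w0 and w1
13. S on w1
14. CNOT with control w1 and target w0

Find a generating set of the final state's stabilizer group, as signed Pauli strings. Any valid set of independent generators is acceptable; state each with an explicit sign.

One valid set of independent stabilizer generators is -XY, -ZZ (any independent generating set of the same group is equally correct). Key observation: steps 7-12 multiply out to the identity, so the circuit reduces to the remaining gates.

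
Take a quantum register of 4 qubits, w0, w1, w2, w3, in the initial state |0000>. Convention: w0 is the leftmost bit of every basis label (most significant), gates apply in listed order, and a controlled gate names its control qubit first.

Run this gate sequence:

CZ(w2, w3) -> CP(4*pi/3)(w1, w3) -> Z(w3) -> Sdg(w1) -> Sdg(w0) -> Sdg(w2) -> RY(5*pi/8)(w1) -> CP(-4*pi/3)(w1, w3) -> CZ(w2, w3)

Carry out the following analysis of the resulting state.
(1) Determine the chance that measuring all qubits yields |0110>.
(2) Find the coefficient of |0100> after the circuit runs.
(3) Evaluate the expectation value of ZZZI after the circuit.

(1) Outcome |0110> occurs with probability 0.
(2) |0100> carries amplitude sin(5*pi/16) in the final state.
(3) In the final state, ZZZI has expectation -sqrt(2 - sqrt(2))/2.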